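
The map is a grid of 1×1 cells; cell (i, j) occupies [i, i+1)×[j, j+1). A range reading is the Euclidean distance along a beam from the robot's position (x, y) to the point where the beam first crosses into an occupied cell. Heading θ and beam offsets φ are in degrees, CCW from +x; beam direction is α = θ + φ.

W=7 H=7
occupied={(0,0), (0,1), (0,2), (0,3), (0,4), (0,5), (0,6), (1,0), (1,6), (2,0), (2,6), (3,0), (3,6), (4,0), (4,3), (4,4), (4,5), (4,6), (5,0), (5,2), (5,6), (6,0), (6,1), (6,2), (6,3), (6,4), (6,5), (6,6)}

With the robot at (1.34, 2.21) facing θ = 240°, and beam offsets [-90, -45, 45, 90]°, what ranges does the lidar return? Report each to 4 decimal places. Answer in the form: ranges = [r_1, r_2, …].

beam 1: φ=-90°, α=150°
  d=(-0.8660,0.5000)  start (1,2)  tX=0.3926 tY=1.5800  stride 1/|dx|=1.1547 1/|dy|=2.0000
    cross x-line → (0,2), t=0.3926 (wall)
  → r_1 = 0.3926
beam 2: φ=-45°, α=195°
  d=(-0.9659,-0.2588)  start (1,2)  tX=0.3520 tY=0.8114  stride 1/|dx|=1.0353 1/|dy|=3.8637
    cross x-line → (0,2), t=0.3520 (wall)
  → r_2 = 0.3520
beam 3: φ=45°, α=285°
  d=(0.2588,-0.9659)  start (1,2)  tX=2.5500 tY=0.2174  stride 1/|dx|=3.8637 1/|dy|=1.0353
    cross y-line → (1,1), t=0.2174
    cross y-line → (1,0), t=1.2527 (wall)
  → r_3 = 1.2527
beam 4: φ=90°, α=330°
  d=(0.8660,-0.5000)  start (1,2)  tX=0.7621 tY=0.4200  stride 1/|dx|=1.1547 1/|dy|=2.0000
    cross y-line → (1,1), t=0.4200
    cross x-line → (2,1), t=0.7621
    cross x-line → (3,1), t=1.9168
    cross y-line → (3,0), t=2.4200 (wall)
  → r_4 = 2.4200

ranges = [0.3926, 0.3520, 1.2527, 2.4200]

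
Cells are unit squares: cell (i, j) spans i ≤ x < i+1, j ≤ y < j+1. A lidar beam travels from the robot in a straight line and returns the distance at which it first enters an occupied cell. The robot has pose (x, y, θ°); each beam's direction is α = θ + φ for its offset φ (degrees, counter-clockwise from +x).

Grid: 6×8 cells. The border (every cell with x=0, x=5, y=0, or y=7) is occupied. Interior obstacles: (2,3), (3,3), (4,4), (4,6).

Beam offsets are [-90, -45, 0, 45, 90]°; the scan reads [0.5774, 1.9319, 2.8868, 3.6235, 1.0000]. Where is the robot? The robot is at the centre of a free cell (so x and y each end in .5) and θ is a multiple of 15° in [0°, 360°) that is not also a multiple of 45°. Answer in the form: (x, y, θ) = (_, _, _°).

(x, y, θ) = (1.5, 6.5, 300°)

The pose lattice has 20·16 = 320 candidates. Test each by forward raycasting.
  (1.5, 3.5, 195°): beam 1 = 1.9319 ≠ 0.5774 ✗
  (2.5, 6.5, 150°): beam 2 = 0.5176 ≠ 1.9319 ✗
  (2.5, 5.5, 255°): beam 1 = 1.5529 ≠ 0.5774 ✗
  (4.5, 2.5, 300°): beam 1 = 3.0000 ≠ 0.5774 ✗
  …
  (1.5, 6.5, 300°): r_1=0.5774, r_2=1.9319, r_3=2.8868, r_4=3.6235, r_5=1.0000 — all match ✓
Only this pose fits every beam.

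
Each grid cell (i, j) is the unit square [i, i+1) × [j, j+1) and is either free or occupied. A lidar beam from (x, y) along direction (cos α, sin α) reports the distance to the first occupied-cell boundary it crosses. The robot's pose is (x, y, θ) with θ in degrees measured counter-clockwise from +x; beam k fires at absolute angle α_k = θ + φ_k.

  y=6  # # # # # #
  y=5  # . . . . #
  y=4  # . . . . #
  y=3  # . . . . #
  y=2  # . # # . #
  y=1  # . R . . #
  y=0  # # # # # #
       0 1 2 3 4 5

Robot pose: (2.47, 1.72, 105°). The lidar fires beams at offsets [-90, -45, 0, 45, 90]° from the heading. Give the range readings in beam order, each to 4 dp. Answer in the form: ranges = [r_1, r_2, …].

ranges = [1.0818, 0.3233, 0.2899, 1.6974, 1.5219]

beam 1: φ=-90°, α=15°
  direction (0.9659, 0.2588); cell (2,1); t to first gridline: x 0.5487, y 1.0818 (then +1.0353 / +3.8637)
    (3,1) via x @ 0.5487
    (3,2) via y @ 1.0818  # hit
  → r_1 = 1.0818
beam 2: φ=-45°, α=60°
  direction (0.5000, 0.8660); cell (2,1); t to first gridline: x 1.0600, y 0.3233 (then +2.0000 / +1.1547)
    (2,2) via y @ 0.3233  # hit
  → r_2 = 0.3233
beam 3: φ=0°, α=105°
  direction (-0.2588, 0.9659); cell (2,1); t to first gridline: x 1.8159, y 0.2899 (then +3.8637 / +1.0353)
    (2,2) via y @ 0.2899  # hit
  → r_3 = 0.2899
beam 4: φ=45°, α=150°
  direction (-0.8660, 0.5000); cell (2,1); t to first gridline: x 0.5427, y 0.5600 (then +1.1547 / +2.0000)
    (1,1) via x @ 0.5427
    (1,2) via y @ 0.5600
    (0,2) via x @ 1.6974  # hit
  → r_4 = 1.6974
beam 5: φ=90°, α=195°
  direction (-0.9659, -0.2588); cell (2,1); t to first gridline: x 0.4866, y 2.7819 (then +1.0353 / +3.8637)
    (1,1) via x @ 0.4866
    (0,1) via x @ 1.5219  # hit
  → r_5 = 1.5219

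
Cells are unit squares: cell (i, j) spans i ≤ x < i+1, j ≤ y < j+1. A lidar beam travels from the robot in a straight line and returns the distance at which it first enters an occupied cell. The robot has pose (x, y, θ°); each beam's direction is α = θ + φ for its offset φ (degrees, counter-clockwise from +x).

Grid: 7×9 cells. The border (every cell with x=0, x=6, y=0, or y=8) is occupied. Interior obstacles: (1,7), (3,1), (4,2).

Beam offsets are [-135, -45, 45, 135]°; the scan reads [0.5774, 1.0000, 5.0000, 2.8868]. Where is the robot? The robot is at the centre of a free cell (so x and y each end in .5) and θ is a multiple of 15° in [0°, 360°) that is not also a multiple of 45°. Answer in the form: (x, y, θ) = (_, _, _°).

Candidates: 32 free-cell centres × 16 headings = 512 poses. Raycast each; keep the one whose scan matches to 4 dp.
  (5.5, 7.5, 120°): beam 1 = 0.5176 ≠ 0.5774 ✗
  (1.5, 4.5, 60°): beam 1 = 3.6235 ≠ 0.5774 ✗
  (3.5, 3.5, 210°): beam 1 = 4.6587 ≠ 0.5774 ✗
  (1.5, 1.5, 210°): beam 1 = 6.7293 ≠ 0.5774 ✗
  …
  (3.5, 7.5, 195°): r_1=0.5774, r_2=1.0000, r_3=5.0000, r_4=2.8868 — all match ✓
Unique over the lattice → pose = (3.5, 7.5, 195°).

(x, y, θ) = (3.5, 7.5, 195°)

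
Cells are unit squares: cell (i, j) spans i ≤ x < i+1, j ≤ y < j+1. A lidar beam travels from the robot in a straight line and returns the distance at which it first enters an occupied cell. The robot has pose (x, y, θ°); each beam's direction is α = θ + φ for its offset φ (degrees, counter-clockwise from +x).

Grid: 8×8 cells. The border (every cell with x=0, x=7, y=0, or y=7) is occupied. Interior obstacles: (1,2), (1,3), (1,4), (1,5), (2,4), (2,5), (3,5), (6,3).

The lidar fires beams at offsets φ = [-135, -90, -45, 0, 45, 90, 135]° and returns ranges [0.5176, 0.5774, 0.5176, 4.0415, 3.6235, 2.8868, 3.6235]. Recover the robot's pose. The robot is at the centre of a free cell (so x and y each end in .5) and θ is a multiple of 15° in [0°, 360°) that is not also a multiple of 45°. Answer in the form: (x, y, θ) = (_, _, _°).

(x, y, θ) = (3.5, 4.5, 240°)

The pose lattice has 28·16 = 448 candidates. Test each by forward raycasting.
  (1.5, 1.5, 165°): beam 1 = 6.3509 ≠ 0.5176 ✗
  (5.5, 3.5, 210°): beam 1 = 3.6235 ≠ 0.5176 ✗
  (2.5, 1.5, 195°): beam 1 = 6.3509 ≠ 0.5176 ✗
  …
  (3.5, 4.5, 240°): r_1=0.5176, r_2=0.5774, r_3=0.5176, r_4=4.0415, r_5=3.6235, r_6=2.8868, r_7=3.6235 — all match ✓
Only this pose fits every beam.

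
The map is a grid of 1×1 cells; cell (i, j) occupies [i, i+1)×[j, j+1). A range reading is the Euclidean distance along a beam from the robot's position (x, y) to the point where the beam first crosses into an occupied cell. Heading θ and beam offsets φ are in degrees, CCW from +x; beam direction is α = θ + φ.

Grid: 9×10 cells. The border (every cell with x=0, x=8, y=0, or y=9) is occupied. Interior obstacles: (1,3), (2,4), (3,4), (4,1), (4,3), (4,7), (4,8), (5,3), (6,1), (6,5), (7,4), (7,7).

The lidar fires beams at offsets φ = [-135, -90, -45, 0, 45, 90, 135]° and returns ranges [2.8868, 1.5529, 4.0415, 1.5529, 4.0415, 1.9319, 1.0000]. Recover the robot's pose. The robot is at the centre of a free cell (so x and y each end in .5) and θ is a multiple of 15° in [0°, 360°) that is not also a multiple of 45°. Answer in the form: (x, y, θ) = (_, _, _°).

(x, y, θ) = (4.5, 5.5, 105°)

The pose lattice has 44·16 = 704 candidates. Test each by forward raycasting.
  (4.5, 4.5, 165°): beam 1 = 1.7321 ≠ 2.8868 ✗
  (3.5, 8.5, 105°): beam 1 = 0.5774 ≠ 2.8868 ✗
  (3.5, 7.5, 345°): beam 2 = 2.5882 ≠ 1.5529 ✗
  …
  (4.5, 5.5, 105°): r_1=2.8868, r_2=1.5529, r_3=4.0415, r_4=1.5529, r_5=4.0415, r_6=1.9319, r_7=1.0000 — all match ✓
Only this pose fits every beam.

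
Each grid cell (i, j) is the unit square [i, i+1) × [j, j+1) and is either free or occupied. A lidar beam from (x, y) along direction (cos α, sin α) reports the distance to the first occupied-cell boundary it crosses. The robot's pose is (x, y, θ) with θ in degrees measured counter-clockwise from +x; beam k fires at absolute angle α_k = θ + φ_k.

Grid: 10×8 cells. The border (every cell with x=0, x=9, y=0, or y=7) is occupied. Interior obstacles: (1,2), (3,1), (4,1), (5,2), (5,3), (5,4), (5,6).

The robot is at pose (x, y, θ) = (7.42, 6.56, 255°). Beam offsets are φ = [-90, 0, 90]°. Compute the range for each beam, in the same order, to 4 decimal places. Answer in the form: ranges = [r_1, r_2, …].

ranges = [1.4701, 5.7561, 1.6357]

beam 1: φ=-90°, α=165°
  direction (-0.9659, 0.2588); cell (7,6); t to first gridline: x 0.4348, y 1.7000 (then +1.0353 / +3.8637)
    (6,6) via x @ 0.4348
    (5,6) via x @ 1.4701  # hit
  → r_1 = 1.4701
beam 2: φ=0°, α=255°
  direction (-0.2588, -0.9659); cell (7,6); t to first gridline: x 1.6228, y 0.5798 (then +3.8637 / +1.0353)
    (7,5) via y @ 0.5798
    (7,4) via y @ 1.6150
    (6,4) via x @ 1.6228
    (6,3) via y @ 2.6503
    (6,2) via y @ 3.6856
    (6,1) via y @ 4.7209
    (5,1) via x @ 5.4865
    (5,0) via y @ 5.7561  # hit
  → r_2 = 5.7561
beam 3: φ=90°, α=345°
  direction (0.9659, -0.2588); cell (7,6); t to first gridline: x 0.6005, y 2.1637 (then +1.0353 / +3.8637)
    (8,6) via x @ 0.6005
    (9,6) via x @ 1.6357  # hit
  → r_3 = 1.6357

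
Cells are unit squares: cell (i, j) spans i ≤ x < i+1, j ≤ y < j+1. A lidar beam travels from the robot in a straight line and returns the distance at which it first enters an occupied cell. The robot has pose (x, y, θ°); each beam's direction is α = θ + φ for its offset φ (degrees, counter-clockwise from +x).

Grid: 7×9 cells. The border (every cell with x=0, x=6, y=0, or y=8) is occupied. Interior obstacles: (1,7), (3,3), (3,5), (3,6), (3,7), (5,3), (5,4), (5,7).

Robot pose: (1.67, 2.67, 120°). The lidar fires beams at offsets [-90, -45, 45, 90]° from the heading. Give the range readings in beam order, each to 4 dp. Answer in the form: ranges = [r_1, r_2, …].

ranges = [1.5358, 5.1387, 0.6936, 0.7736]

beam 1: φ=-90°, α=30°
  direction (0.8660, 0.5000); cell (1,2); t to first gridline: x 0.3811, y 0.6600 (then +1.1547 / +2.0000)
    (2,2) via x @ 0.3811
    (2,3) via y @ 0.6600
    (3,3) via x @ 1.5358  # hit
  → r_1 = 1.5358
beam 2: φ=-45°, α=75°
  direction (0.2588, 0.9659); cell (1,2); t to first gridline: x 1.2750, y 0.3416 (then +3.8637 / +1.0353)
    (1,3) via y @ 0.3416
    (2,3) via x @ 1.2750
    (2,4) via y @ 1.3769
    (2,5) via y @ 2.4122
    (2,6) via y @ 3.4475
    (2,7) via y @ 4.4827
    (3,7) via x @ 5.1387  # hit
  → r_2 = 5.1387
beam 3: φ=45°, α=165°
  direction (-0.9659, 0.2588); cell (1,2); t to first gridline: x 0.6936, y 1.2750 (then +1.0353 / +3.8637)
    (0,2) via x @ 0.6936  # hit
  → r_3 = 0.6936
beam 4: φ=90°, α=210°
  direction (-0.8660, -0.5000); cell (1,2); t to first gridline: x 0.7736, y 1.3400 (then +1.1547 / +2.0000)
    (0,2) via x @ 0.7736  # hit
  → r_4 = 0.7736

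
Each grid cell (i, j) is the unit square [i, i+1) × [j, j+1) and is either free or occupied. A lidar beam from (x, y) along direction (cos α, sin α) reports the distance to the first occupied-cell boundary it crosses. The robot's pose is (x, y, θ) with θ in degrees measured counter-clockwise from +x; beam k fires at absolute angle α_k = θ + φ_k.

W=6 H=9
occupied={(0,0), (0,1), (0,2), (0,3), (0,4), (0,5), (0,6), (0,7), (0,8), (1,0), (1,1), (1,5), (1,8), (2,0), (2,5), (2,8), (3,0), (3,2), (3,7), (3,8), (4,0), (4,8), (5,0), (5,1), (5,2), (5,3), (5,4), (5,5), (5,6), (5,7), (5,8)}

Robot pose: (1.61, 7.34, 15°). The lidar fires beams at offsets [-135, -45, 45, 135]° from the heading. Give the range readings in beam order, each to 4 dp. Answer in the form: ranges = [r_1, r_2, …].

beam 1: φ=-135°, α=240°
  d=(-0.5000,-0.8660)  start (1,7)  tX=1.2200 tY=0.3926  stride 1/|dx|=2.0000 1/|dy|=1.1547
    cross y-line → (1,6), t=0.3926
    cross x-line → (0,6), t=1.2200 (wall)
  → r_1 = 1.2200
beam 2: φ=-45°, α=330°
  d=(0.8660,-0.5000)  start (1,7)  tX=0.4503 tY=0.6800  stride 1/|dx|=1.1547 1/|dy|=2.0000
    cross x-line → (2,7), t=0.4503
    cross y-line → (2,6), t=0.6800
    cross x-line → (3,6), t=1.6050
    cross y-line → (3,5), t=2.6800
    cross x-line → (4,5), t=2.7597
    cross x-line → (5,5), t=3.9144 (wall)
  → r_2 = 3.9144
beam 3: φ=45°, α=60°
  d=(0.5000,0.8660)  start (1,7)  tX=0.7800 tY=0.7621  stride 1/|dx|=2.0000 1/|dy|=1.1547
    cross y-line → (1,8), t=0.7621 (wall)
  → r_3 = 0.7621
beam 4: φ=135°, α=150°
  d=(-0.8660,0.5000)  start (1,7)  tX=0.7044 tY=1.3200  stride 1/|dx|=1.1547 1/|dy|=2.0000
    cross x-line → (0,7), t=0.7044 (wall)
  → r_4 = 0.7044

ranges = [1.2200, 3.9144, 0.7621, 0.7044]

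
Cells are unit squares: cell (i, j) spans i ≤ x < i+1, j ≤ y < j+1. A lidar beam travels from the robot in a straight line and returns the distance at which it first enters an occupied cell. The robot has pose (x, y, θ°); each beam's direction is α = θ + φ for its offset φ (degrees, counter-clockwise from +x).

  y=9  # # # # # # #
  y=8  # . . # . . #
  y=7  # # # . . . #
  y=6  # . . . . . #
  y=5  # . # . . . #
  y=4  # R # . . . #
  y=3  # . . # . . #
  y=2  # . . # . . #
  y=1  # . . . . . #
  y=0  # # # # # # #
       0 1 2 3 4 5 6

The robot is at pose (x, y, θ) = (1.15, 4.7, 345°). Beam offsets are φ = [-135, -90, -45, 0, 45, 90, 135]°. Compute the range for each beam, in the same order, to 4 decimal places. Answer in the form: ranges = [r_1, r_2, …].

ranges = [0.1732, 0.5796, 4.2724, 0.8800, 0.9815, 2.3811, 0.3000]

beam 1: φ=-135°, α=210°
  dir = (cos 210°, sin 210°) = (-0.8660, -0.5000); from cell (1,4)
  next x-line at t=0.1732, next y-line at t=1.4000; Δt_x=1.1547, Δt_y=2.0000
    x: enter (0,4) at t=0.1732 ← occupied
  → r_1 = 0.1732
beam 2: φ=-90°, α=255°
  dir = (cos 255°, sin 255°) = (-0.2588, -0.9659); from cell (1,4)
  next x-line at t=0.5796, next y-line at t=0.7247; Δt_x=3.8637, Δt_y=1.0353
    x: enter (0,4) at t=0.5796 ← occupied
  → r_2 = 0.5796
beam 3: φ=-45°, α=300°
  dir = (cos 300°, sin 300°) = (0.5000, -0.8660); from cell (1,4)
  next x-line at t=1.7000, next y-line at t=0.8083; Δt_x=2.0000, Δt_y=1.1547
    y: enter (1,3) at t=0.8083
    x: enter (2,3) at t=1.7000
    y: enter (2,2) at t=1.9630
    y: enter (2,1) at t=3.1177
    x: enter (3,1) at t=3.7000
    y: enter (3,0) at t=4.2724 ← occupied
  → r_3 = 4.2724
beam 4: φ=0°, α=345°
  dir = (cos 345°, sin 345°) = (0.9659, -0.2588); from cell (1,4)
  next x-line at t=0.8800, next y-line at t=2.7046; Δt_x=1.0353, Δt_y=3.8637
    x: enter (2,4) at t=0.8800 ← occupied
  → r_4 = 0.8800
beam 5: φ=45°, α=30°
  dir = (cos 30°, sin 30°) = (0.8660, 0.5000); from cell (1,4)
  next x-line at t=0.9815, next y-line at t=0.6000; Δt_x=1.1547, Δt_y=2.0000
    y: enter (1,5) at t=0.6000
    x: enter (2,5) at t=0.9815 ← occupied
  → r_5 = 0.9815
beam 6: φ=90°, α=75°
  dir = (cos 75°, sin 75°) = (0.2588, 0.9659); from cell (1,4)
  next x-line at t=3.2841, next y-line at t=0.3106; Δt_x=3.8637, Δt_y=1.0353
    y: enter (1,5) at t=0.3106
    y: enter (1,6) at t=1.3459
    y: enter (1,7) at t=2.3811 ← occupied
  → r_6 = 2.3811
beam 7: φ=135°, α=120°
  dir = (cos 120°, sin 120°) = (-0.5000, 0.8660); from cell (1,4)
  next x-line at t=0.3000, next y-line at t=0.3464; Δt_x=2.0000, Δt_y=1.1547
    x: enter (0,4) at t=0.3000 ← occupied
  → r_7 = 0.3000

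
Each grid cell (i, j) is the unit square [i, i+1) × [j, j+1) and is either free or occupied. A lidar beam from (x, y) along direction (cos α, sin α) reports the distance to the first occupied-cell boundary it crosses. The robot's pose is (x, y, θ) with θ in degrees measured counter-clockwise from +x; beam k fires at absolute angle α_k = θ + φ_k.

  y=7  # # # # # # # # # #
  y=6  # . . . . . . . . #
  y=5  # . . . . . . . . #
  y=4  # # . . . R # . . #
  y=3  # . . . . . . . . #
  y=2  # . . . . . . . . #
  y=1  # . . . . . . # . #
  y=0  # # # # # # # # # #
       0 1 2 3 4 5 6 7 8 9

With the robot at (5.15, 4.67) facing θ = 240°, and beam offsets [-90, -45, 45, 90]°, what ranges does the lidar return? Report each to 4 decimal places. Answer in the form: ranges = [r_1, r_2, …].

ranges = [4.6600, 4.2964, 3.7995, 0.9815]

beam 1: φ=-90°, α=150°
  direction (-0.8660, 0.5000); cell (5,4); t to first gridline: x 0.1732, y 0.6600 (then +1.1547 / +2.0000)
    (4,4) via x @ 0.1732
    (4,5) via y @ 0.6600
    (3,5) via x @ 1.3279
    (2,5) via x @ 2.4826
    (2,6) via y @ 2.6600
    (1,6) via x @ 3.6373
    (1,7) via y @ 4.6600  # hit
  → r_1 = 4.6600
beam 2: φ=-45°, α=195°
  direction (-0.9659, -0.2588); cell (5,4); t to first gridline: x 0.1553, y 2.5887 (then +1.0353 / +3.8637)
    (4,4) via x @ 0.1553
    (3,4) via x @ 1.1906
    (2,4) via x @ 2.2258
    (2,3) via y @ 2.5887
    (1,3) via x @ 3.2611
    (0,3) via x @ 4.2964  # hit
  → r_2 = 4.2964
beam 3: φ=45°, α=285°
  direction (0.2588, -0.9659); cell (5,4); t to first gridline: x 3.2841, y 0.6936 (then +3.8637 / +1.0353)
    (5,3) via y @ 0.6936
    (5,2) via y @ 1.7289
    (5,1) via y @ 2.7642
    (6,1) via x @ 3.2841
    (6,0) via y @ 3.7995  # hit
  → r_3 = 3.7995
beam 4: φ=90°, α=330°
  direction (0.8660, -0.5000); cell (5,4); t to first gridline: x 0.9815, y 1.3400 (then +1.1547 / +2.0000)
    (6,4) via x @ 0.9815  # hit
  → r_4 = 0.9815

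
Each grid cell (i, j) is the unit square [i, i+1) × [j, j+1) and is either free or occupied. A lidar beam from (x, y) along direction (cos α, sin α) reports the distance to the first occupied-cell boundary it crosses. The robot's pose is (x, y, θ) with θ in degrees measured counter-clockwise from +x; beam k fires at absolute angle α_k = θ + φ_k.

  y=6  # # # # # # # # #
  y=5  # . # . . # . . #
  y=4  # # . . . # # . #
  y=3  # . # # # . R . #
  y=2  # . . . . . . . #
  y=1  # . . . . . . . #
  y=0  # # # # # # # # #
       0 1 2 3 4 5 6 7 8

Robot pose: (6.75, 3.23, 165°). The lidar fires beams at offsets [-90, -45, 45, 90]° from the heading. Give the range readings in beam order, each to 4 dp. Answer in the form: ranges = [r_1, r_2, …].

ranges = [0.7972, 0.8891, 4.4600, 2.3087]

beam 1: φ=-90°, α=75°
  direction (0.2588, 0.9659); cell (6,3); t to first gridline: x 0.9659, y 0.7972 (then +3.8637 / +1.0353)
    (6,4) via y @ 0.7972  # hit
  → r_1 = 0.7972
beam 2: φ=-45°, α=120°
  direction (-0.5000, 0.8660); cell (6,3); t to first gridline: x 1.5000, y 0.8891 (then +2.0000 / +1.1547)
    (6,4) via y @ 0.8891  # hit
  → r_2 = 0.8891
beam 3: φ=45°, α=210°
  direction (-0.8660, -0.5000); cell (6,3); t to first gridline: x 0.8660, y 0.4600 (then +1.1547 / +2.0000)
    (6,2) via y @ 0.4600
    (5,2) via x @ 0.8660
    (4,2) via x @ 2.0207
    (4,1) via y @ 2.4600
    (3,1) via x @ 3.1754
    (2,1) via x @ 4.3301
    (2,0) via y @ 4.4600  # hit
  → r_3 = 4.4600
beam 4: φ=90°, α=255°
  direction (-0.2588, -0.9659); cell (6,3); t to first gridline: x 2.8978, y 0.2381 (then +3.8637 / +1.0353)
    (6,2) via y @ 0.2381
    (6,1) via y @ 1.2734
    (6,0) via y @ 2.3087  # hit
  → r_4 = 2.3087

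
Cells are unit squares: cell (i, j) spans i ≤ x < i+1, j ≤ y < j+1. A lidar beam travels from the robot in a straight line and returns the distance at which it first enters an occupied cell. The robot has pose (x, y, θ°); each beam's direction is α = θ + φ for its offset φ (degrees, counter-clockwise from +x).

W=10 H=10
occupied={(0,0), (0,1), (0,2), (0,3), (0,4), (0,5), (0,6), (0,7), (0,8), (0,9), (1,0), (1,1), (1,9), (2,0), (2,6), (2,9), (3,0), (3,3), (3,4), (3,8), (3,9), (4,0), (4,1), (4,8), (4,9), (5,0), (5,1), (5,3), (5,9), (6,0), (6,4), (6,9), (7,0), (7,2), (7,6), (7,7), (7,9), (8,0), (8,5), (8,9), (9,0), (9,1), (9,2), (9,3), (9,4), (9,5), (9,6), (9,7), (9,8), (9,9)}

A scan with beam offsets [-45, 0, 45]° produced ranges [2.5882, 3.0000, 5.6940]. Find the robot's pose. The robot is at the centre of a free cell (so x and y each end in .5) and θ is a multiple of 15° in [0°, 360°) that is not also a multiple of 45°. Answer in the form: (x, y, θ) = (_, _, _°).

(x, y, θ) = (6.5, 6.5, 150°)

Candidates: 50 free-cell centres × 16 headings = 800 poses. Raycast each; keep the one whose scan matches to 4 dp.
  (6.5, 2.5, 120°): beam 1 = 1.5529 ≠ 2.5882 ✗
  (2.5, 7.5, 105°): beam 1 = 1.0000 ≠ 2.5882 ✗
  (6.5, 3.5, 105°): beam 1 = 0.5774 ≠ 2.5882 ✗
  (8.5, 8.5, 285°): beam 1 = 1.0000 ≠ 2.5882 ✗
  (2.5, 3.5, 150°): beam 1 = 5.6940 ≠ 2.5882 ✗
  …
  (6.5, 6.5, 150°): r_1=2.5882, r_2=3.0000, r_3=5.6940 — all match ✓
Unique over the lattice → pose = (6.5, 6.5, 150°).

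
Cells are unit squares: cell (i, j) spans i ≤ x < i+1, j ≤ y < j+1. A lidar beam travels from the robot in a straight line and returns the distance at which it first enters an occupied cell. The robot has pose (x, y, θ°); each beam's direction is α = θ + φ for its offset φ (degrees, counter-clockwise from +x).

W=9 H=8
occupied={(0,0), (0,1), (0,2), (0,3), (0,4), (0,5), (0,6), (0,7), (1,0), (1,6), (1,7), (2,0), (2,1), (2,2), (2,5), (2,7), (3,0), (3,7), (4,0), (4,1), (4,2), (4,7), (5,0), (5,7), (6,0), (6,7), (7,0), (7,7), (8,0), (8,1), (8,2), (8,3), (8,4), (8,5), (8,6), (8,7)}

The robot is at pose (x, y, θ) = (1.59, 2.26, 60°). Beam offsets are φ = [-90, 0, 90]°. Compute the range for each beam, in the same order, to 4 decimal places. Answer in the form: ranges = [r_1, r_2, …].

ranges = [0.4734, 0.8200, 0.6813]

beam 1: φ=-90°, α=330°
  dir = (cos 330°, sin 330°) = (0.8660, -0.5000); from cell (1,2)
  next x-line at t=0.4734, next y-line at t=0.5200; Δt_x=1.1547, Δt_y=2.0000
    x: enter (2,2) at t=0.4734 ← occupied
  → r_1 = 0.4734
beam 2: φ=0°, α=60°
  dir = (cos 60°, sin 60°) = (0.5000, 0.8660); from cell (1,2)
  next x-line at t=0.8200, next y-line at t=0.8545; Δt_x=2.0000, Δt_y=1.1547
    x: enter (2,2) at t=0.8200 ← occupied
  → r_2 = 0.8200
beam 3: φ=90°, α=150°
  dir = (cos 150°, sin 150°) = (-0.8660, 0.5000); from cell (1,2)
  next x-line at t=0.6813, next y-line at t=1.4800; Δt_x=1.1547, Δt_y=2.0000
    x: enter (0,2) at t=0.6813 ← occupied
  → r_3 = 0.6813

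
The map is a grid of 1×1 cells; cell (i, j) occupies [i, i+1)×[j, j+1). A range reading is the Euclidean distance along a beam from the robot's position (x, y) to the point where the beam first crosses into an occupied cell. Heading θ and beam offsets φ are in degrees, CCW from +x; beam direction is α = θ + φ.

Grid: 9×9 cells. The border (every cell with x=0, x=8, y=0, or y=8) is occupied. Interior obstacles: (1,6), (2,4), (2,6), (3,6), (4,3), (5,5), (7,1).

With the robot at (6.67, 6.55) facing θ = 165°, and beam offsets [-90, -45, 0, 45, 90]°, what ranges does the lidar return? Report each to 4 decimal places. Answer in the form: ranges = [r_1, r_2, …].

ranges = [1.5012, 1.6743, 5.6024, 1.1000, 5.7458]

beam 1: φ=-90°, α=75°
  dir = (cos 75°, sin 75°) = (0.2588, 0.9659); from cell (6,6)
  next x-line at t=1.2750, next y-line at t=0.4659; Δt_x=3.8637, Δt_y=1.0353
    y: enter (6,7) at t=0.4659
    x: enter (7,7) at t=1.2750
    y: enter (7,8) at t=1.5012 ← occupied
  → r_1 = 1.5012
beam 2: φ=-45°, α=120°
  dir = (cos 120°, sin 120°) = (-0.5000, 0.8660); from cell (6,6)
  next x-line at t=1.3400, next y-line at t=0.5196; Δt_x=2.0000, Δt_y=1.1547
    y: enter (6,7) at t=0.5196
    x: enter (5,7) at t=1.3400
    y: enter (5,8) at t=1.6743 ← occupied
  → r_2 = 1.6743
beam 3: φ=0°, α=165°
  dir = (cos 165°, sin 165°) = (-0.9659, 0.2588); from cell (6,6)
  next x-line at t=0.6936, next y-line at t=1.7387; Δt_x=1.0353, Δt_y=3.8637
    x: enter (5,6) at t=0.6936
    x: enter (4,6) at t=1.7289
    y: enter (4,7) at t=1.7387
    x: enter (3,7) at t=2.7642
    x: enter (2,7) at t=3.7995
    x: enter (1,7) at t=4.8347
    y: enter (1,8) at t=5.6024 ← occupied
  → r_3 = 5.6024
beam 4: φ=45°, α=210°
  dir = (cos 210°, sin 210°) = (-0.8660, -0.5000); from cell (6,6)
  next x-line at t=0.7736, next y-line at t=1.1000; Δt_x=1.1547, Δt_y=2.0000
    x: enter (5,6) at t=0.7736
    y: enter (5,5) at t=1.1000 ← occupied
  → r_4 = 1.1000
beam 5: φ=90°, α=255°
  dir = (cos 255°, sin 255°) = (-0.2588, -0.9659); from cell (6,6)
  next x-line at t=2.5887, next y-line at t=0.5694; Δt_x=3.8637, Δt_y=1.0353
    y: enter (6,5) at t=0.5694
    y: enter (6,4) at t=1.6047
    x: enter (5,4) at t=2.5887
    y: enter (5,3) at t=2.6400
    y: enter (5,2) at t=3.6752
    y: enter (5,1) at t=4.7105
    y: enter (5,0) at t=5.7458 ← occupied
  → r_5 = 5.7458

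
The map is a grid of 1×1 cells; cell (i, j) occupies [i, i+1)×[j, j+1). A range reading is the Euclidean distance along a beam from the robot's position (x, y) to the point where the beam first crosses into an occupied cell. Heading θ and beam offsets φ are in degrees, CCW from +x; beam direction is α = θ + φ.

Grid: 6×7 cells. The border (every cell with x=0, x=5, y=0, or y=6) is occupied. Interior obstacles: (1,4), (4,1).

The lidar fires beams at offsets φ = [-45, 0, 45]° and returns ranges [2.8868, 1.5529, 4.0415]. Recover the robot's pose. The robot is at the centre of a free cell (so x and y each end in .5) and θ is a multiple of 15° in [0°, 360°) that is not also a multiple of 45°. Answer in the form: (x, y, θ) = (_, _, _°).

Candidates: 18 free-cell centres × 16 headings = 288 poses. Raycast each; keep the one whose scan matches to 4 dp.
  (4.5, 4.5, 75°): beam 1 = 0.5774 ≠ 2.8868 ✗
  (2.5, 3.5, 150°): beam 1 = 2.5882 ≠ 2.8868 ✗
  (3.5, 3.5, 15°): beam 1 = 1.7321 ≠ 2.8868 ✗
  (2.5, 3.5, 120°): beam 1 = 2.5882 ≠ 2.8868 ✗
  (3.5, 2.5, 195°): beam 2 = 2.5882 ≠ 1.5529 ✗
  …
  (3.5, 4.5, 195°): r_1=2.8868, r_2=1.5529, r_3=4.0415 — all match ✓
Only this pose fits every beam.

(x, y, θ) = (3.5, 4.5, 195°)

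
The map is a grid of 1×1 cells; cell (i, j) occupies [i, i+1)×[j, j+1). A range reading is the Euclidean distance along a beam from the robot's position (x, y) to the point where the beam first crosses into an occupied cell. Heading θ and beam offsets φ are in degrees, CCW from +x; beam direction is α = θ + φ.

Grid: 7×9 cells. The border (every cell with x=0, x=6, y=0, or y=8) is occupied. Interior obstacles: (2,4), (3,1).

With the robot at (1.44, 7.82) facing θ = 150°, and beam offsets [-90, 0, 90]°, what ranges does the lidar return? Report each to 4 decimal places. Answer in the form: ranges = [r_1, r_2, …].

beam 1: φ=-90°, α=60°
  direction (0.5000, 0.8660); cell (1,7); t to first gridline: x 1.1200, y 0.2078 (then +2.0000 / +1.1547)
    (1,8) via y @ 0.2078  # hit
  → r_1 = 0.2078
beam 2: φ=0°, α=150°
  direction (-0.8660, 0.5000); cell (1,7); t to first gridline: x 0.5081, y 0.3600 (then +1.1547 / +2.0000)
    (1,8) via y @ 0.3600  # hit
  → r_2 = 0.3600
beam 3: φ=90°, α=240°
  direction (-0.5000, -0.8660); cell (1,7); t to first gridline: x 0.8800, y 0.9469 (then +2.0000 / +1.1547)
    (0,7) via x @ 0.8800  # hit
  → r_3 = 0.8800

ranges = [0.2078, 0.3600, 0.8800]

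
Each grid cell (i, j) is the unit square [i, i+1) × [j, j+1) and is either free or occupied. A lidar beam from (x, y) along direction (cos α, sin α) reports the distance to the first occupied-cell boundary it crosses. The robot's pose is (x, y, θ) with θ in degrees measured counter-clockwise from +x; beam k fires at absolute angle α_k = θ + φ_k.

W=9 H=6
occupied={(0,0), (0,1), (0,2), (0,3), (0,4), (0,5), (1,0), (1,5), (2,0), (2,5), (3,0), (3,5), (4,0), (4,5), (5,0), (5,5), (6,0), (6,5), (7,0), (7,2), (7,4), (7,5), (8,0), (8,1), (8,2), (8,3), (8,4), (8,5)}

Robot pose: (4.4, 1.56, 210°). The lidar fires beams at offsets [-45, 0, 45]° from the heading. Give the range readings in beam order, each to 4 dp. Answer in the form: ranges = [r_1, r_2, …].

beam 1: φ=-45°, α=165°
  cosα=-0.9659 sinα=0.2588 | (4,1) | tMaxX 0.4141 tMaxY 1.7000 | tΔX 1.0353 tΔY 3.8637
    t=0.4141 [x] (3,1)
    t=1.4494 [x] (2,1)
    t=1.7000 [y] (2,2)
    t=2.4847 [x] (1,2)
    t=3.5199 [x] (0,2) — stop
  → r_1 = 3.5199
beam 2: φ=0°, α=210°
  cosα=-0.8660 sinα=-0.5000 | (4,1) | tMaxX 0.4619 tMaxY 1.1200 | tΔX 1.1547 tΔY 2.0000
    t=0.4619 [x] (3,1)
    t=1.1200 [y] (3,0) — stop
  → r_2 = 1.1200
beam 3: φ=45°, α=255°
  cosα=-0.2588 sinα=-0.9659 | (4,1) | tMaxX 1.5455 tMaxY 0.5798 | tΔX 3.8637 tΔY 1.0353
    t=0.5798 [y] (4,0) — stop
  → r_3 = 0.5798

ranges = [3.5199, 1.1200, 0.5798]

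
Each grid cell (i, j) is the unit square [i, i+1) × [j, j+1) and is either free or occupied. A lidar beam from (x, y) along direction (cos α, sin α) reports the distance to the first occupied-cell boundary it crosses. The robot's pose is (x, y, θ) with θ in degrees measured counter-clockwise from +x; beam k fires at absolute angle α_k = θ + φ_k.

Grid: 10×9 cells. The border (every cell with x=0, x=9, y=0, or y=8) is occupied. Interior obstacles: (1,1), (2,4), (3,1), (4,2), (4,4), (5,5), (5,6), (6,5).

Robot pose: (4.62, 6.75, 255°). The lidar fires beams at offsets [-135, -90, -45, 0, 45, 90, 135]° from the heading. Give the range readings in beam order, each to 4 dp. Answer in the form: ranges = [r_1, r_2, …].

beam 1: φ=-135°, α=120°
  direction (-0.5000, 0.8660); cell (4,6); t to first gridline: x 1.2400, y 0.2887 (then +2.0000 / +1.1547)
    (4,7) via y @ 0.2887
    (3,7) via x @ 1.2400
    (3,8) via y @ 1.4434  # hit
  → r_1 = 1.4434
beam 2: φ=-90°, α=165°
  direction (-0.9659, 0.2588); cell (4,6); t to first gridline: x 0.6419, y 0.9659 (then +1.0353 / +3.8637)
    (3,6) via x @ 0.6419
    (3,7) via y @ 0.9659
    (2,7) via x @ 1.6771
    (1,7) via x @ 2.7124
    (0,7) via x @ 3.7477  # hit
  → r_2 = 3.7477
beam 3: φ=-45°, α=210°
  direction (-0.8660, -0.5000); cell (4,6); t to first gridline: x 0.7159, y 1.5000 (then +1.1547 / +2.0000)
    (3,6) via x @ 0.7159
    (3,5) via y @ 1.5000
    (2,5) via x @ 1.8706
    (1,5) via x @ 3.0253
    (1,4) via y @ 3.5000
    (0,4) via x @ 4.1800  # hit
  → r_3 = 4.1800
beam 4: φ=0°, α=255°
  direction (-0.2588, -0.9659); cell (4,6); t to first gridline: x 2.3955, y 0.7765 (then +3.8637 / +1.0353)
    (4,5) via y @ 0.7765
    (4,4) via y @ 1.8117  # hit
  → r_4 = 1.8117
beam 5: φ=45°, α=300°
  direction (0.5000, -0.8660); cell (4,6); t to first gridline: x 0.7600, y 0.8660 (then +2.0000 / +1.1547)
    (5,6) via x @ 0.7600  # hit
  → r_5 = 0.7600
beam 6: φ=90°, α=345°
  direction (0.9659, -0.2588); cell (4,6); t to first gridline: x 0.3934, y 2.8978 (then +1.0353 / +3.8637)
    (5,6) via x @ 0.3934  # hit
  → r_6 = 0.3934
beam 7: φ=135°, α=30°
  direction (0.8660, 0.5000); cell (4,6); t to first gridline: x 0.4388, y 0.5000 (then +1.1547 / +2.0000)
    (5,6) via x @ 0.4388  # hit
  → r_7 = 0.4388

ranges = [1.4434, 3.7477, 4.1800, 1.8117, 0.7600, 0.3934, 0.4388]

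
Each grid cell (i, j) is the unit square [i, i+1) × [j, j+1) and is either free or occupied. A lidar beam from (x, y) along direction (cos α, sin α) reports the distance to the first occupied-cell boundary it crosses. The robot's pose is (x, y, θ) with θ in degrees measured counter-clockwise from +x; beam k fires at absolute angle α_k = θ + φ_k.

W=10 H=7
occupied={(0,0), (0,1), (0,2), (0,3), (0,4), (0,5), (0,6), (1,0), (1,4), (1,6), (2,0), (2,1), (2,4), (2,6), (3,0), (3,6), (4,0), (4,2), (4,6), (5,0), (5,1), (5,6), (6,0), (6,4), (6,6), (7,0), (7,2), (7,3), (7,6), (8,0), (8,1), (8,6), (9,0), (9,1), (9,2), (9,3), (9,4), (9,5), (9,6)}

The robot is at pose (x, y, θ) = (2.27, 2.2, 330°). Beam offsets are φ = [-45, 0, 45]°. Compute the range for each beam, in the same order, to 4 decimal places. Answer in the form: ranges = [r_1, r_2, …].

ranges = [0.2071, 0.4000, 1.7910]

beam 1: φ=-45°, α=285°
  dir = (cos 285°, sin 285°) = (0.2588, -0.9659); from cell (2,2)
  next x-line at t=2.8205, next y-line at t=0.2071; Δt_x=3.8637, Δt_y=1.0353
    y: enter (2,1) at t=0.2071 ← occupied
  → r_1 = 0.2071
beam 2: φ=0°, α=330°
  dir = (cos 330°, sin 330°) = (0.8660, -0.5000); from cell (2,2)
  next x-line at t=0.8429, next y-line at t=0.4000; Δt_x=1.1547, Δt_y=2.0000
    y: enter (2,1) at t=0.4000 ← occupied
  → r_2 = 0.4000
beam 3: φ=45°, α=15°
  dir = (cos 15°, sin 15°) = (0.9659, 0.2588); from cell (2,2)
  next x-line at t=0.7558, next y-line at t=3.0910; Δt_x=1.0353, Δt_y=3.8637
    x: enter (3,2) at t=0.7558
    x: enter (4,2) at t=1.7910 ← occupied
  → r_3 = 1.7910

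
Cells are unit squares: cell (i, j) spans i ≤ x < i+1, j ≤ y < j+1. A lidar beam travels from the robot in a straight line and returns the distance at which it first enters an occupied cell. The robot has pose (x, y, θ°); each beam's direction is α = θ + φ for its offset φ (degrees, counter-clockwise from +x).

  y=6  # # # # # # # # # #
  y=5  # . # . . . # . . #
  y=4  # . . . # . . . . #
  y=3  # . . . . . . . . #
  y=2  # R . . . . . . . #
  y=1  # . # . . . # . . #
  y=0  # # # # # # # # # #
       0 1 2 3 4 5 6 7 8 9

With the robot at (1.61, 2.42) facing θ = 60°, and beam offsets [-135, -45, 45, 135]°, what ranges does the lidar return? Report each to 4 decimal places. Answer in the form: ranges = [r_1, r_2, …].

ranges = [1.4701, 7.6507, 2.3569, 0.6315]

beam 1: φ=-135°, α=285°
  d=(0.2588,-0.9659)  start (1,2)  tX=1.5068 tY=0.4348  stride 1/|dx|=3.8637 1/|dy|=1.0353
    cross y-line → (1,1), t=0.4348
    cross y-line → (1,0), t=1.4701 (wall)
  → r_1 = 1.4701
beam 2: φ=-45°, α=15°
  d=(0.9659,0.2588)  start (1,2)  tX=0.4038 tY=2.2409  stride 1/|dx|=1.0353 1/|dy|=3.8637
    cross x-line → (2,2), t=0.4038
    cross x-line → (3,2), t=1.4390
    cross y-line → (3,3), t=2.2409
    cross x-line → (4,3), t=2.4743
    cross x-line → (5,3), t=3.5096
    cross x-line → (6,3), t=4.5449
    cross x-line → (7,3), t=5.5801
    cross y-line → (7,4), t=6.1047
    cross x-line → (8,4), t=6.6154
    cross x-line → (9,4), t=7.6507 (wall)
  → r_2 = 7.6507
beam 3: φ=45°, α=105°
  d=(-0.2588,0.9659)  start (1,2)  tX=2.3569 tY=0.6005  stride 1/|dx|=3.8637 1/|dy|=1.0353
    cross y-line → (1,3), t=0.6005
    cross y-line → (1,4), t=1.6357
    cross x-line → (0,4), t=2.3569 (wall)
  → r_3 = 2.3569
beam 4: φ=135°, α=195°
  d=(-0.9659,-0.2588)  start (1,2)  tX=0.6315 tY=1.6228  stride 1/|dx|=1.0353 1/|dy|=3.8637
    cross x-line → (0,2), t=0.6315 (wall)
  → r_4 = 0.6315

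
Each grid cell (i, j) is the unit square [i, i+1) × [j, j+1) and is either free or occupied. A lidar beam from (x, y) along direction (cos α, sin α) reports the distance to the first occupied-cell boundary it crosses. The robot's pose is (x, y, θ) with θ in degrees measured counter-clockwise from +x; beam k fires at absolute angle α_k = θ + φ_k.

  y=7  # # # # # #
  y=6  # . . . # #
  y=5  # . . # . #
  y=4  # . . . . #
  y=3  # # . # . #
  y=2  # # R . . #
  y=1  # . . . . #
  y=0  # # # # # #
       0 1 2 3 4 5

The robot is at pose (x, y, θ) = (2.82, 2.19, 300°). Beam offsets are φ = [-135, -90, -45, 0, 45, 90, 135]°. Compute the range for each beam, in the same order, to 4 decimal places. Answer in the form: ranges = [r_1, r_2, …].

ranges = [0.8489, 2.1016, 1.2320, 1.3741, 2.2569, 2.5172, 0.8386]

beam 1: φ=-135°, α=165°
  d=(-0.9659,0.2588)  start (2,2)  tX=0.8489 tY=3.1296  stride 1/|dx|=1.0353 1/|dy|=3.8637
    cross x-line → (1,2), t=0.8489 (wall)
  → r_1 = 0.8489
beam 2: φ=-90°, α=210°
  d=(-0.8660,-0.5000)  start (2,2)  tX=0.9469 tY=0.3800  stride 1/|dx|=1.1547 1/|dy|=2.0000
    cross y-line → (2,1), t=0.3800
    cross x-line → (1,1), t=0.9469
    cross x-line → (0,1), t=2.1016 (wall)
  → r_2 = 2.1016
beam 3: φ=-45°, α=255°
  d=(-0.2588,-0.9659)  start (2,2)  tX=3.1682 tY=0.1967  stride 1/|dx|=3.8637 1/|dy|=1.0353
    cross y-line → (2,1), t=0.1967
    cross y-line → (2,0), t=1.2320 (wall)
  → r_3 = 1.2320
beam 4: φ=0°, α=300°
  d=(0.5000,-0.8660)  start (2,2)  tX=0.3600 tY=0.2194  stride 1/|dx|=2.0000 1/|dy|=1.1547
    cross y-line → (2,1), t=0.2194
    cross x-line → (3,1), t=0.3600
    cross y-line → (3,0), t=1.3741 (wall)
  → r_4 = 1.3741
beam 5: φ=45°, α=345°
  d=(0.9659,-0.2588)  start (2,2)  tX=0.1863 tY=0.7341  stride 1/|dx|=1.0353 1/|dy|=3.8637
    cross x-line → (3,2), t=0.1863
    cross y-line → (3,1), t=0.7341
    cross x-line → (4,1), t=1.2216
    cross x-line → (5,1), t=2.2569 (wall)
  → r_5 = 2.2569
beam 6: φ=90°, α=30°
  d=(0.8660,0.5000)  start (2,2)  tX=0.2078 tY=1.6200  stride 1/|dx|=1.1547 1/|dy|=2.0000
    cross x-line → (3,2), t=0.2078
    cross x-line → (4,2), t=1.3625
    cross y-line → (4,3), t=1.6200
    cross x-line → (5,3), t=2.5172 (wall)
  → r_6 = 2.5172
beam 7: φ=135°, α=75°
  d=(0.2588,0.9659)  start (2,2)  tX=0.6955 tY=0.8386  stride 1/|dx|=3.8637 1/|dy|=1.0353
    cross x-line → (3,2), t=0.6955
    cross y-line → (3,3), t=0.8386 (wall)
  → r_7 = 0.8386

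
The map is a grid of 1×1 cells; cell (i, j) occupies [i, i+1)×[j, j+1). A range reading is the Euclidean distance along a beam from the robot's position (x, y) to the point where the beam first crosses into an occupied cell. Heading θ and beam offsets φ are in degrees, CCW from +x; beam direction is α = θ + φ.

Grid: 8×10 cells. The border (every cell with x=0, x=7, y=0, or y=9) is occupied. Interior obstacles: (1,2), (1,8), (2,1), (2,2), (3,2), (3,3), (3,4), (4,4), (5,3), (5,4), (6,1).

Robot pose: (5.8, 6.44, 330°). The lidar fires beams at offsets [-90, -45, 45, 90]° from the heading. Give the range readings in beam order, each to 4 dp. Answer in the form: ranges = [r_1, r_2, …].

ranges = [1.6628, 4.5966, 1.2423, 2.4000]

beam 1: φ=-90°, α=240°
  cosα=-0.5000 sinα=-0.8660 | (5,6) | tMaxX 1.6000 tMaxY 0.5081 | tΔX 2.0000 tΔY 1.1547
    t=0.5081 [y] (5,5)
    t=1.6000 [x] (4,5)
    t=1.6628 [y] (4,4) — stop
  → r_1 = 1.6628
beam 2: φ=-45°, α=285°
  cosα=0.2588 sinα=-0.9659 | (5,6) | tMaxX 0.7727 tMaxY 0.4555 | tΔX 3.8637 tΔY 1.0353
    t=0.4555 [y] (5,5)
    t=0.7727 [x] (6,5)
    t=1.4908 [y] (6,4)
    t=2.5261 [y] (6,3)
    t=3.5614 [y] (6,2)
    t=4.5966 [y] (6,1) — stop
  → r_2 = 4.5966
beam 3: φ=45°, α=15°
  cosα=0.9659 sinα=0.2588 | (5,6) | tMaxX 0.2071 tMaxY 2.1637 | tΔX 1.0353 tΔY 3.8637
    t=0.2071 [x] (6,6)
    t=1.2423 [x] (7,6) — stop
  → r_3 = 1.2423
beam 4: φ=90°, α=60°
  cosα=0.5000 sinα=0.8660 | (5,6) | tMaxX 0.4000 tMaxY 0.6466 | tΔX 2.0000 tΔY 1.1547
    t=0.4000 [x] (6,6)
    t=0.6466 [y] (6,7)
    t=1.8013 [y] (6,8)
    t=2.4000 [x] (7,8) — stop
  → r_4 = 2.4000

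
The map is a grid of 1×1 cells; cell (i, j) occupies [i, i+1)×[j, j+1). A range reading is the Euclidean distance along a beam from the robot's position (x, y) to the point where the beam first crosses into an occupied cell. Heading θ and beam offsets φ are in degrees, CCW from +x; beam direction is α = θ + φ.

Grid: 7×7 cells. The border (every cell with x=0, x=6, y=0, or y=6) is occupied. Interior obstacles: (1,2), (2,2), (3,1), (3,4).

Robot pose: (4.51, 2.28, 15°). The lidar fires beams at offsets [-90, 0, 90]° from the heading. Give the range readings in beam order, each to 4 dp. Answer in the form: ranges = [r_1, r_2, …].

ranges = [1.3252, 1.5426, 1.9705]

beam 1: φ=-90°, α=285°
  dir = (cos 285°, sin 285°) = (0.2588, -0.9659); from cell (4,2)
  next x-line at t=1.8932, next y-line at t=0.2899; Δt_x=3.8637, Δt_y=1.0353
    y: enter (4,1) at t=0.2899
    y: enter (4,0) at t=1.3252 ← occupied
  → r_1 = 1.3252
beam 2: φ=0°, α=15°
  dir = (cos 15°, sin 15°) = (0.9659, 0.2588); from cell (4,2)
  next x-line at t=0.5073, next y-line at t=2.7819; Δt_x=1.0353, Δt_y=3.8637
    x: enter (5,2) at t=0.5073
    x: enter (6,2) at t=1.5426 ← occupied
  → r_2 = 1.5426
beam 3: φ=90°, α=105°
  dir = (cos 105°, sin 105°) = (-0.2588, 0.9659); from cell (4,2)
  next x-line at t=1.9705, next y-line at t=0.7454; Δt_x=3.8637, Δt_y=1.0353
    y: enter (4,3) at t=0.7454
    y: enter (4,4) at t=1.7807
    x: enter (3,4) at t=1.9705 ← occupied
  → r_3 = 1.9705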